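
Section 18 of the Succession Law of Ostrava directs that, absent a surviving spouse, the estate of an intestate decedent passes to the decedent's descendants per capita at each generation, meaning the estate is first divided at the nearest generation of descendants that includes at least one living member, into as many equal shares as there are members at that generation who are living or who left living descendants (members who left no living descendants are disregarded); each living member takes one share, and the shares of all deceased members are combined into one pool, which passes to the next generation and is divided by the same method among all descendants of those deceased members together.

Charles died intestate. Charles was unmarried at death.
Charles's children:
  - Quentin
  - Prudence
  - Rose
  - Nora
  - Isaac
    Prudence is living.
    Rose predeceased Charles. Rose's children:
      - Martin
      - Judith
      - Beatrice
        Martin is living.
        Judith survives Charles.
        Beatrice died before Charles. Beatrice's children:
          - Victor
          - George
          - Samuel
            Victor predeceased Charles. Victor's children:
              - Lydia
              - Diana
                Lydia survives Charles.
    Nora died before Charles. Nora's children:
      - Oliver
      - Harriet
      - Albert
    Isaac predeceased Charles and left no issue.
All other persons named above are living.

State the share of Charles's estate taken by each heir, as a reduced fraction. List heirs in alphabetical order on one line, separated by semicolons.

There is no surviving spouse, so the entire estate passes to Charles's descendants per capita at each generation.
At generation 1 (Quentin, Prudence, Rose, Nora) there are 4 shares of (1)/4 = 1/4 each.
Living: Quentin and Prudence — each takes 1/4.
Deceased: Rose and Nora. Their combined 1/2 is pooled and carried to generation 2.
At generation 2 (Martin, Judith, Beatrice, Oliver, Harriet, Albert) there are 6 shares of (1/2)/6 = 1/12 each.
Living: Martin, Judith, Oliver, Harriet, and Albert — each takes 1/12.
Deceased: Beatrice. That 1/12 share is carried to generation 3.
At generation 3 (Victor, George, Samuel) there are 3 shares of (1/12)/3 = 1/36 each.
Living: George and Samuel — each takes 1/36.
Deceased: Victor. That 1/36 share is carried to generation 4.
At generation 4 (Lydia, Diana) there are 2 shares of (1/36)/2 = 1/72 each.
Living: Lydia and Diana — each takes 1/72.

Albert 1/12; Diana 1/72; George 1/36; Harriet 1/12; Judith 1/12; Lydia 1/72; Martin 1/12; Oliver 1/12; Prudence 1/4; Quentin 1/4; Samuel 1/36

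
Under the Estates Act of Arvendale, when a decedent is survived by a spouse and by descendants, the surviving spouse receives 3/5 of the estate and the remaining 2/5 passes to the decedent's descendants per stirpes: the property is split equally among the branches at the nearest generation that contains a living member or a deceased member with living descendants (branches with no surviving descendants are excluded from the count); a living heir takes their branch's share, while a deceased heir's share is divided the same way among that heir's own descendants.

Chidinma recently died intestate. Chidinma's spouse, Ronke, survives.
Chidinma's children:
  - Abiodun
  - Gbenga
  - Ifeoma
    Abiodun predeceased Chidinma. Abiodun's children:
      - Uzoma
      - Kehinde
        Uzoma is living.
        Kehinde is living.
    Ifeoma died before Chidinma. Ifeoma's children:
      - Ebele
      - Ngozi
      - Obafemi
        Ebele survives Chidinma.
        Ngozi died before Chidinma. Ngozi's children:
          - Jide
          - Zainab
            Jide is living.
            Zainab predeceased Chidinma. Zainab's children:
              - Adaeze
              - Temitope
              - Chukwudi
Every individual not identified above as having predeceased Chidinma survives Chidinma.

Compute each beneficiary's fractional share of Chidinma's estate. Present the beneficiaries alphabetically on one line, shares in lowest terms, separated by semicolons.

Adaeze 1/135; Chukwudi 1/135; Ebele 2/45; Gbenga 2/15; Jide 1/45; Kehinde 1/15; Obafemi 2/45; Ronke 3/5; Temitope 1/135; Uzoma 1/15

Ronke, as surviving spouse, takes 3/5.
The remaining 2/5 passes to Chidinma's descendants per stirpes.
The 2/5 is divided into 3 equal shares of 2/15 among Abiodun, Gbenga, Ifeoma.
Abiodun predeceased; the 2/15 allotted to Abiodun's branch passes to Abiodun's issue by representation.
The 2/15 is divided into 2 equal shares of 1/15 among Uzoma, Kehinde.
Uzoma is living and takes 1/15.
Kehinde is living and takes 1/15.
Gbenga is living and takes 2/15.
Ifeoma predeceased; the 2/15 allotted to Ifeoma's branch passes to Ifeoma's issue by representation.
The 2/15 is divided into 3 equal shares of 2/45 among Ebele, Ngozi, Obafemi.
Ebele is living and takes 2/45.
Ngozi predeceased; the 2/45 allotted to Ngozi's branch passes to Ngozi's issue by representation.
The 2/45 is divided into 2 equal shares of 1/45 among Jide, Zainab.
Jide is living and takes 1/45.
Zainab predeceased; the 1/45 allotted to Zainab's branch passes to Zainab's issue by representation.
The 1/45 is divided into 3 equal shares of 1/135 among Adaeze, Temitope, Chukwudi.
Adaeze is living and takes 1/135.
Temitope is living and takes 1/135.
Chukwudi is living and takes 1/135.
Obafemi is living and takes 2/45.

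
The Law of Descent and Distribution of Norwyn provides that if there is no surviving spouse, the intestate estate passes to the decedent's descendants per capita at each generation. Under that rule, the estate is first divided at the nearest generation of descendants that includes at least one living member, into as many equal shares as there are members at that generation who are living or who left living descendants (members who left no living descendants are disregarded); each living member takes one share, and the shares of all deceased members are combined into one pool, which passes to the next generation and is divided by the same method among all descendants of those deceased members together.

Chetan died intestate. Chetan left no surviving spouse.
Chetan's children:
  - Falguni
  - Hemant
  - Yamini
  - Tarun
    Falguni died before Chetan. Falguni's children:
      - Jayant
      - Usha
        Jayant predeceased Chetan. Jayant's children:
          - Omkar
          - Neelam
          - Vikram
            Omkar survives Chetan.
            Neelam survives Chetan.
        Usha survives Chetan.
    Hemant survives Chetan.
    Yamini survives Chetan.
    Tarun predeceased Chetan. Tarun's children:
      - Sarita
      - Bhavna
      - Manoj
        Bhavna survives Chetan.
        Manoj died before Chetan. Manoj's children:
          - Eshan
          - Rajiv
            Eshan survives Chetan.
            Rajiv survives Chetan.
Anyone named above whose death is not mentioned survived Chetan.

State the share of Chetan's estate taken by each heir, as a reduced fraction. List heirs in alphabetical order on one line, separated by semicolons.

There is no surviving spouse, so the entire estate passes to Chetan's descendants per capita at each generation.
At generation 1 (Falguni, Hemant, Yamini, Tarun) there are 4 shares of (1)/4 = 1/4 each.
Living: Hemant and Yamini — each takes 1/4.
Deceased: Falguni and Tarun. Their combined 1/2 is pooled and carried to generation 2.
At generation 2 (Jayant, Usha, Sarita, Bhavna, Manoj) there are 5 shares of (1/2)/5 = 1/10 each.
Living: Usha, Sarita, and Bhavna — each takes 1/10.
Deceased: Jayant and Manoj. Their combined 1/5 is pooled and carried to generation 3.
At generation 3 (Omkar, Neelam, Vikram, Eshan, Rajiv) there are 5 shares of (1/5)/5 = 1/25 each.
Living: Omkar, Neelam, Vikram, Eshan, and Rajiv — each takes 1/25.

Bhavna 1/10; Eshan 1/25; Hemant 1/4; Neelam 1/25; Omkar 1/25; Rajiv 1/25; Sarita 1/10; Usha 1/10; Vikram 1/25; Yamini 1/4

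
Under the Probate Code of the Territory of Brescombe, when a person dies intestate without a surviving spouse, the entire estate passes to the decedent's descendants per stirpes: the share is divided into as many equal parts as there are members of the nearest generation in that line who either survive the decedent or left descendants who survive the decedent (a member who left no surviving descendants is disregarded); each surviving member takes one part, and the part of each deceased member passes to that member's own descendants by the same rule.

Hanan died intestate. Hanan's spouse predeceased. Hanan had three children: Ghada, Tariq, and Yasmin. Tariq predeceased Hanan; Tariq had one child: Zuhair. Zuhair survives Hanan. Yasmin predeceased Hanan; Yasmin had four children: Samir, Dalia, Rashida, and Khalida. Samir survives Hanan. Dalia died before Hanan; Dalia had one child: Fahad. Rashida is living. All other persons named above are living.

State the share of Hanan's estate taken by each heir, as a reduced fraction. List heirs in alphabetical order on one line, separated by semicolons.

There is no surviving spouse, so the entire estate passes to Hanan's descendants per stirpes.
The estate is divided into 3 equal shares of 1/3 among Ghada, Tariq, Yasmin.
Ghada is living and takes 1/3.
Tariq predeceased; the 1/3 allotted to Tariq's branch passes to Tariq's issue by representation.
Zuhair is the sole taker at this level and receives the full 1/3.
Yasmin predeceased; the 1/3 allotted to Yasmin's branch passes to Yasmin's issue by representation.
The 1/3 is divided into 4 equal shares of 1/12 among Samir, Dalia, Rashida, Khalida.
Samir is living and takes 1/12.
Dalia predeceased; the 1/12 allotted to Dalia's branch passes to Dalia's issue by representation.
Fahad is the sole taker at this level and receives the full 1/12.
Rashida is living and takes 1/12.
Khalida is living and takes 1/12.

Fahad 1/12; Ghada 1/3; Khalida 1/12; Rashida 1/12; Samir 1/12; Zuhair 1/3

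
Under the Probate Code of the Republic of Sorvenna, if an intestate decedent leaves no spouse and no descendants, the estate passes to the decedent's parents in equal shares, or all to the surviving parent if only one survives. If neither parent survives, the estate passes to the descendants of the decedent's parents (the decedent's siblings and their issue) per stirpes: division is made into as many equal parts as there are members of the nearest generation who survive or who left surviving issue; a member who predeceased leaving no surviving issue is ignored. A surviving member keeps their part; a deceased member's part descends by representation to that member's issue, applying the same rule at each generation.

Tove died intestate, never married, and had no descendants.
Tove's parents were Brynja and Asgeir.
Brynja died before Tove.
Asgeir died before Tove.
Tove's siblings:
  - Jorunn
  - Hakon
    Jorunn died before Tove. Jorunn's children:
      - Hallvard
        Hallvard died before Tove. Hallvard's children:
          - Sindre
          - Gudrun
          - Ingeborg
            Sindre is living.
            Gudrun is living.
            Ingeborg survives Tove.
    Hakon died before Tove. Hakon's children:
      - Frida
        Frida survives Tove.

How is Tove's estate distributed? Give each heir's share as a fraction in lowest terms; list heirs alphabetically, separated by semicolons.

Frida 1/2; Gudrun 1/6; Ingeborg 1/6; Sindre 1/6

Neither parent survives and there are no descendants, so the estate passes to Tove's siblings and their issue per stirpes.
The estate is divided into 2 equal shares of 1/2 among Jorunn, Hakon.
Jorunn predeceased; the 1/2 allotted to Jorunn's branch passes to Jorunn's issue by representation.
Hallvard's line is the sole branch at this level, so the full 1/2 passes to Hallvard's issue by representation.
The 1/2 is divided into 3 equal shares of 1/6 among Sindre, Gudrun, Ingeborg.
Sindre is living and takes 1/6.
Gudrun is living and takes 1/6.
Ingeborg is living and takes 1/6.
Hakon predeceased; the 1/2 allotted to Hakon's branch passes to Hakon's issue by representation.
Frida is the sole taker at this level and receives the full 1/2.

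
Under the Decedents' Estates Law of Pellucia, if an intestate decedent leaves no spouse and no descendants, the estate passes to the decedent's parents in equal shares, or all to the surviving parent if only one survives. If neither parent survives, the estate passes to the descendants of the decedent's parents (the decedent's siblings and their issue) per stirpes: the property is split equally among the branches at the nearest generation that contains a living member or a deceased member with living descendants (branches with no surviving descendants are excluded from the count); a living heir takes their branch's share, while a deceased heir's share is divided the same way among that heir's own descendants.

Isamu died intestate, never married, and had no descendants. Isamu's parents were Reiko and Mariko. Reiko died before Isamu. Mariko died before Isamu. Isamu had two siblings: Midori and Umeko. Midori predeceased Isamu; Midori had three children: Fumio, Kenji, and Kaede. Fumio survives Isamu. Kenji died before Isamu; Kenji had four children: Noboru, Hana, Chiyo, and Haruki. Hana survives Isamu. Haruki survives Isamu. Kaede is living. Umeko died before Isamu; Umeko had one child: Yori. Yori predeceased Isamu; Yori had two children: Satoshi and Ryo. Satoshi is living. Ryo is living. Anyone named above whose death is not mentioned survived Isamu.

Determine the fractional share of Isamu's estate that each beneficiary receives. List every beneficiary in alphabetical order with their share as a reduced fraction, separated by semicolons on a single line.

Chiyo 1/24; Fumio 1/6; Hana 1/24; Haruki 1/24; Kaede 1/6; Noboru 1/24; Ryo 1/4; Satoshi 1/4

Neither parent survives and there are no descendants, so the estate passes to Isamu's siblings and their issue per stirpes.
The estate is divided into 2 equal shares of 1/2 among Midori, Umeko.
Midori predeceased; the 1/2 allotted to Midori's branch passes to Midori's issue by representation.
The 1/2 is divided into 3 equal shares of 1/6 among Fumio, Kenji, Kaede.
Fumio is living and takes 1/6.
Kenji predeceased; the 1/6 allotted to Kenji's branch passes to Kenji's issue by representation.
The 1/6 is divided into 4 equal shares of 1/24 among Noboru, Hana, Chiyo, Haruki.
Noboru is living and takes 1/24.
Hana is living and takes 1/24.
Chiyo is living and takes 1/24.
Haruki is living and takes 1/24.
Kaede is living and takes 1/6.
Umeko predeceased; the 1/2 allotted to Umeko's branch passes to Umeko's issue by representation.
Yori's line is the sole branch at this level, so the full 1/2 passes to Yori's issue by representation.
The 1/2 is divided into 2 equal shares of 1/4 among Satoshi, Ryo.
Satoshi is living and takes 1/4.
Ryo is living and takes 1/4.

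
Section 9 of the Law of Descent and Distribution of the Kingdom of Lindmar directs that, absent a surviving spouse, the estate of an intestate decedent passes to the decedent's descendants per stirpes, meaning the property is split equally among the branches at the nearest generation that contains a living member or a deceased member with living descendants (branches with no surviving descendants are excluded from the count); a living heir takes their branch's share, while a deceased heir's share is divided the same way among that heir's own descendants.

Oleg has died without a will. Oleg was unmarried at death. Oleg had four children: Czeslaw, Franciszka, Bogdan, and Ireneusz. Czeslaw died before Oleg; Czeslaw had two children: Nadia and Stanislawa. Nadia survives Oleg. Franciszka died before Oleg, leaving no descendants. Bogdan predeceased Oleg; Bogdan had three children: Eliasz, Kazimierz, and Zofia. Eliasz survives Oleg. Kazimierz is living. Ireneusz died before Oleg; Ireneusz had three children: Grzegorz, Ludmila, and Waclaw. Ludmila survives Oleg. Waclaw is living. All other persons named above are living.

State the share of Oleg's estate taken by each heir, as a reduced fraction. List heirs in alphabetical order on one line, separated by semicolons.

Eliasz 1/9; Grzegorz 1/9; Kazimierz 1/9; Ludmila 1/9; Nadia 1/6; Stanislawa 1/6; Waclaw 1/9; Zofia 1/9

There is no surviving spouse, so the entire estate passes to Oleg's descendants per stirpes.
Franciszka left no surviving issue, so that branch lapses and is disregarded.
The estate is divided into 3 equal shares of 1/3 among Czeslaw, Bogdan, Ireneusz.
Czeslaw predeceased; the 1/3 allotted to Czeslaw's branch passes to Czeslaw's issue by representation.
The 1/3 is divided into 2 equal shares of 1/6 among Nadia, Stanislawa.
Nadia is living and takes 1/6.
Stanislawa is living and takes 1/6.
Bogdan predeceased; the 1/3 allotted to Bogdan's branch passes to Bogdan's issue by representation.
The 1/3 is divided into 3 equal shares of 1/9 among Eliasz, Kazimierz, Zofia.
Eliasz is living and takes 1/9.
Kazimierz is living and takes 1/9.
Zofia is living and takes 1/9.
Ireneusz predeceased; the 1/3 allotted to Ireneusz's branch passes to Ireneusz's issue by representation.
The 1/3 is divided into 3 equal shares of 1/9 among Grzegorz, Ludmila, Waclaw.
Grzegorz is living and takes 1/9.
Ludmila is living and takes 1/9.
Waclaw is living and takes 1/9.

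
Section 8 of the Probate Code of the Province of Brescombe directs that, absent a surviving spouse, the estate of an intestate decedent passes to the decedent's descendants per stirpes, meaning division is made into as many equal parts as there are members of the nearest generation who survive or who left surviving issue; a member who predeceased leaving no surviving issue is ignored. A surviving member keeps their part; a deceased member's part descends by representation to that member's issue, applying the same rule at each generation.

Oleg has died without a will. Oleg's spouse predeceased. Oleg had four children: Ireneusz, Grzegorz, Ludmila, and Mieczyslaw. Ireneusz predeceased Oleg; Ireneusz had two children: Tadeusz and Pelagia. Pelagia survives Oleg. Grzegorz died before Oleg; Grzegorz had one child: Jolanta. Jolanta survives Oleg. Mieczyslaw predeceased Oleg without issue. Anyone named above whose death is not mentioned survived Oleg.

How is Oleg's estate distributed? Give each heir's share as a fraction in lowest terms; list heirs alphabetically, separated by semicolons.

Jolanta 1/3; Ludmila 1/3; Pelagia 1/6; Tadeusz 1/6

There is no surviving spouse, so the entire estate passes to Oleg's descendants per stirpes.
Mieczyslaw left no surviving issue, so that branch lapses and is disregarded.
The estate is divided into 3 equal shares of 1/3 among Ireneusz, Grzegorz, Ludmila.
Ireneusz predeceased; the 1/3 allotted to Ireneusz's branch passes to Ireneusz's issue by representation.
The 1/3 is divided into 2 equal shares of 1/6 among Tadeusz, Pelagia.
Tadeusz is living and takes 1/6.
Pelagia is living and takes 1/6.
Grzegorz predeceased; the 1/3 allotted to Grzegorz's branch passes to Grzegorz's issue by representation.
Jolanta is the sole taker at this level and receives the full 1/3.
Ludmila is living and takes 1/3.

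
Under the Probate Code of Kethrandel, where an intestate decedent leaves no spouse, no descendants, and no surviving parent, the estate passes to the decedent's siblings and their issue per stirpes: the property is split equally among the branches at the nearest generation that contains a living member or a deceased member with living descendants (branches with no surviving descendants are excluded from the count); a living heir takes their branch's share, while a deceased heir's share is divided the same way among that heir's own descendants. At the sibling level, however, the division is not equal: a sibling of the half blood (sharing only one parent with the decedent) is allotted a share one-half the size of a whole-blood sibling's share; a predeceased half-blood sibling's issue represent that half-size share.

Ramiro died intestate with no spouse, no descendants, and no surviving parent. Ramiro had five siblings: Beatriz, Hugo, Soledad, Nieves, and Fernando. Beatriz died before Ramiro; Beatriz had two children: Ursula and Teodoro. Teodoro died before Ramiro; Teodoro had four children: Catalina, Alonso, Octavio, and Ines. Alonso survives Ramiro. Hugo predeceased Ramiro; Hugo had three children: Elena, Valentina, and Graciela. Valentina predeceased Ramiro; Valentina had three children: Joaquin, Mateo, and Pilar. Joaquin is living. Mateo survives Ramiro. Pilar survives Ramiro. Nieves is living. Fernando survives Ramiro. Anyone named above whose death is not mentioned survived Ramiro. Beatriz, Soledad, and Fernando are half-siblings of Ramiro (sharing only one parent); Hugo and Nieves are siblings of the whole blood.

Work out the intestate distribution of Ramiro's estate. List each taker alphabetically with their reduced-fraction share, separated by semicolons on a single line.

Alonso 1/56; Catalina 1/56; Elena 2/21; Fernando 1/7; Graciela 2/21; Ines 1/56; Joaquin 2/63; Mateo 2/63; Nieves 2/7; Octavio 1/56; Pilar 2/63; Soledad 1/7; Ursula 1/14

No spouse, descendants, or parent survives, so the estate passes to Ramiro's siblings per stirpes.
Half-blood siblings count for one-half the weight of whole-blood siblings at the initial division.
Dividing 1 in proportion to weights (total weight 7/2): Beatriz (weight 1/2) → 1/7; Hugo (weight 1) → 2/7; Soledad (weight 1/2) → 1/7; Nieves (weight 1) → 2/7; Fernando (weight 1/2) → 1/7.
Beatriz predeceased; the 1/7 allotted to Beatriz's branch passes to Beatriz's issue by representation.
The 1/7 is divided into 2 equal shares of 1/14 among Ursula, Teodoro.
Ursula is living and takes 1/14.
Teodoro predeceased; the 1/14 allotted to Teodoro's branch passes to Teodoro's issue by representation.
The 1/14 is divided into 4 equal shares of 1/56 among Catalina, Alonso, Octavio, Ines.
Catalina is living and takes 1/56.
Alonso is living and takes 1/56.
Octavio is living and takes 1/56.
Ines is living and takes 1/56.
Hugo predeceased; the 2/7 allotted to Hugo's branch passes to Hugo's issue by representation.
The 2/7 is divided into 3 equal shares of 2/21 among Elena, Valentina, Graciela.
Elena is living and takes 2/21.
Valentina predeceased; the 2/21 allotted to Valentina's branch passes to Valentina's issue by representation.
The 2/21 is divided into 3 equal shares of 2/63 among Joaquin, Mateo, Pilar.
Joaquin is living and takes 2/63.
Mateo is living and takes 2/63.
Pilar is living and takes 2/63.
Graciela is living and takes 2/21.
Soledad is living and takes 1/7.
Nieves is living and takes 2/7.
Fernando is living and takes 1/7.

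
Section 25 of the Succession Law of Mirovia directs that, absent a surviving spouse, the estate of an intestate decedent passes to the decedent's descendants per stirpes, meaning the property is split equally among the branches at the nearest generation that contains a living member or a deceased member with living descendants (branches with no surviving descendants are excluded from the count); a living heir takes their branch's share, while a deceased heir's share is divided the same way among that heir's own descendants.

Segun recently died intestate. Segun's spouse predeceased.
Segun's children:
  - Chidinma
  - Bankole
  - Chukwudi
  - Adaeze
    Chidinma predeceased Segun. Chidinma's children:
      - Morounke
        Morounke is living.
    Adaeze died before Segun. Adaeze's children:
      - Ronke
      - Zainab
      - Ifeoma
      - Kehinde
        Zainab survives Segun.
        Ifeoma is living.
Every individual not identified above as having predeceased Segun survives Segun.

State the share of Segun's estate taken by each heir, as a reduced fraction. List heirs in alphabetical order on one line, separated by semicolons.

There is no surviving spouse, so the entire estate passes to Segun's descendants per stirpes.
The estate is divided into 4 equal shares of 1/4 among Chidinma, Bankole, Chukwudi, Adaeze.
Chidinma predeceased; the 1/4 allotted to Chidinma's branch passes to Chidinma's issue by representation.
Morounke is the sole taker at this level and receives the full 1/4.
Bankole is living and takes 1/4.
Chukwudi is living and takes 1/4.
Adaeze predeceased; the 1/4 allotted to Adaeze's branch passes to Adaeze's issue by representation.
The 1/4 is divided into 4 equal shares of 1/16 among Ronke, Zainab, Ifeoma, Kehinde.
Ronke is living and takes 1/16.
Zainab is living and takes 1/16.
Ifeoma is living and takes 1/16.
Kehinde is living and takes 1/16.

Bankole 1/4; Chukwudi 1/4; Ifeoma 1/16; Kehinde 1/16; Morounke 1/4; Ronke 1/16; Zainab 1/16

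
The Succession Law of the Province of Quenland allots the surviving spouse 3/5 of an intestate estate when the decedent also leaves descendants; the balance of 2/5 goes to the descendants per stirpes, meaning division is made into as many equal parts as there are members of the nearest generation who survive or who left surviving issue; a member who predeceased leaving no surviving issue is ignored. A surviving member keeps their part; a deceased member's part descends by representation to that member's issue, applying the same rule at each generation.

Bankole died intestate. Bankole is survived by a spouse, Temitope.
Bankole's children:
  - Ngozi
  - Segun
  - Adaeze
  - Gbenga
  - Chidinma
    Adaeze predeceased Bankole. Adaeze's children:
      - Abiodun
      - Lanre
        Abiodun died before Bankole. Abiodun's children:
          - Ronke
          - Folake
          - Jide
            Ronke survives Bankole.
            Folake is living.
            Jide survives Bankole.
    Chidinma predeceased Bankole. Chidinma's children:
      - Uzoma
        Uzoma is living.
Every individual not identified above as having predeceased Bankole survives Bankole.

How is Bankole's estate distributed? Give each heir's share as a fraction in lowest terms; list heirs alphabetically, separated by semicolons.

Temitope, as surviving spouse, takes 3/5.
The remaining 2/5 passes to Bankole's descendants per stirpes.
The 2/5 is divided into 5 equal shares of 2/25 among Ngozi, Segun, Adaeze, Gbenga, Chidinma.
Ngozi is living and takes 2/25.
Segun is living and takes 2/25.
Adaeze predeceased; the 2/25 allotted to Adaeze's branch passes to Adaeze's issue by representation.
The 2/25 is divided into 2 equal shares of 1/25 among Abiodun, Lanre.
Abiodun predeceased; the 1/25 allotted to Abiodun's branch passes to Abiodun's issue by representation.
The 1/25 is divided into 3 equal shares of 1/75 among Ronke, Folake, Jide.
Ronke is living and takes 1/75.
Folake is living and takes 1/75.
Jide is living and takes 1/75.
Lanre is living and takes 1/25.
Gbenga is living and takes 2/25.
Chidinma predeceased; the 2/25 allotted to Chidinma's branch passes to Chidinma's issue by representation.
Uzoma is the sole taker at this level and receives the full 2/25.

Folake 1/75; Gbenga 2/25; Jide 1/75; Lanre 1/25; Ngozi 2/25; Ronke 1/75; Segun 2/25; Temitope 3/5; Uzoma 2/25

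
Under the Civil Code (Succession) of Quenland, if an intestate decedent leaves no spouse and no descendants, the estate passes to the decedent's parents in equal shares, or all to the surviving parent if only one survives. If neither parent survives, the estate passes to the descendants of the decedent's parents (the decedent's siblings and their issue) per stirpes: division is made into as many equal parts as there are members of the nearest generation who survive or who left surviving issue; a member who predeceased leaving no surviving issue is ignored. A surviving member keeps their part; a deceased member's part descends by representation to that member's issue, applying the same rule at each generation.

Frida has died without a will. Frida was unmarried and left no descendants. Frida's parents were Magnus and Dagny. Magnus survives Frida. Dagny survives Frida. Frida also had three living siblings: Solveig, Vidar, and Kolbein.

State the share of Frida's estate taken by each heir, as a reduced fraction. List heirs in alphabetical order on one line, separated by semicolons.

Both parents survive, so Magnus and Dagny each take 1/2. The siblings take nothing because a surviving parent has priority.

Dagny 1/2; Magnus 1/2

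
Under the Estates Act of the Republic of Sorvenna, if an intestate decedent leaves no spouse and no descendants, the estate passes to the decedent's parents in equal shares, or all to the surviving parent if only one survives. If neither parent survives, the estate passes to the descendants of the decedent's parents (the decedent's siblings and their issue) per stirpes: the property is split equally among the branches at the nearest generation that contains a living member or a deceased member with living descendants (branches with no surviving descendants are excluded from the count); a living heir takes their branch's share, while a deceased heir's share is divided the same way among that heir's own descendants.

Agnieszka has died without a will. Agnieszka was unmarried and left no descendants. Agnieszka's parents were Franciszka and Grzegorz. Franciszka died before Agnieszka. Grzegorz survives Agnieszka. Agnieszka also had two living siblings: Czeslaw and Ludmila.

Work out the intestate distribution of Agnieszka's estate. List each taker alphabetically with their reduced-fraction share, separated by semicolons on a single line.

Grzegorz 1

Only one parent, Grzegorz, survives, so Grzegorz takes the entire estate. The siblings take nothing because a surviving parent has priority.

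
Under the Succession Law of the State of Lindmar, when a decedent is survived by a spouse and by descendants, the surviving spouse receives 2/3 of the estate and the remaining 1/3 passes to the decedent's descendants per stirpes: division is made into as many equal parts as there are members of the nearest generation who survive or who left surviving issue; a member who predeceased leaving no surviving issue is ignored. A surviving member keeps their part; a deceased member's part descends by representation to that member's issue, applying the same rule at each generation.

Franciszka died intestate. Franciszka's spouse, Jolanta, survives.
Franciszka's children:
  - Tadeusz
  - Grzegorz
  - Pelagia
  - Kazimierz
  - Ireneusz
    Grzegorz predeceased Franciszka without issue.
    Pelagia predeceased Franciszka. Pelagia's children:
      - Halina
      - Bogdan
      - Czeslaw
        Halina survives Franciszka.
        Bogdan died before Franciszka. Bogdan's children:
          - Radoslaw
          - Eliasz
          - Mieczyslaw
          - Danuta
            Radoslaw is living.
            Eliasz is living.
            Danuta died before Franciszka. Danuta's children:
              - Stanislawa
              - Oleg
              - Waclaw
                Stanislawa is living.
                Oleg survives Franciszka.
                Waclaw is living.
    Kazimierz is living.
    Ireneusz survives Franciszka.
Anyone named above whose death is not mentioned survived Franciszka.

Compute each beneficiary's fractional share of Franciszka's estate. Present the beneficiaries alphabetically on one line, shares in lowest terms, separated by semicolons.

Czeslaw 1/36; Eliasz 1/144; Halina 1/36; Ireneusz 1/12; Jolanta 2/3; Kazimierz 1/12; Mieczyslaw 1/144; Oleg 1/432; Radoslaw 1/144; Stanislawa 1/432; Tadeusz 1/12; Waclaw 1/432

Jolanta, as surviving spouse, takes 2/3.
The remaining 1/3 passes to Franciszka's descendants per stirpes.
Grzegorz left no surviving issue, so that branch lapses and is disregarded.
The 1/3 is divided into 4 equal shares of 1/12 among Tadeusz, Pelagia, Kazimierz, Ireneusz.
Tadeusz is living and takes 1/12.
Pelagia predeceased; the 1/12 allotted to Pelagia's branch passes to Pelagia's issue by representation.
The 1/12 is divided into 3 equal shares of 1/36 among Halina, Bogdan, Czeslaw.
Halina is living and takes 1/36.
Bogdan predeceased; the 1/36 allotted to Bogdan's branch passes to Bogdan's issue by representation.
The 1/36 is divided into 4 equal shares of 1/144 among Radoslaw, Eliasz, Mieczyslaw, Danuta.
Radoslaw is living and takes 1/144.
Eliasz is living and takes 1/144.
Mieczyslaw is living and takes 1/144.
Danuta predeceased; the 1/144 allotted to Danuta's branch passes to Danuta's issue by representation.
The 1/144 is divided into 3 equal shares of 1/432 among Stanislawa, Oleg, Waclaw.
Stanislawa is living and takes 1/432.
Oleg is living and takes 1/432.
Waclaw is living and takes 1/432.
Czeslaw is living and takes 1/36.
Kazimierz is living and takes 1/12.
Ireneusz is living and takes 1/12.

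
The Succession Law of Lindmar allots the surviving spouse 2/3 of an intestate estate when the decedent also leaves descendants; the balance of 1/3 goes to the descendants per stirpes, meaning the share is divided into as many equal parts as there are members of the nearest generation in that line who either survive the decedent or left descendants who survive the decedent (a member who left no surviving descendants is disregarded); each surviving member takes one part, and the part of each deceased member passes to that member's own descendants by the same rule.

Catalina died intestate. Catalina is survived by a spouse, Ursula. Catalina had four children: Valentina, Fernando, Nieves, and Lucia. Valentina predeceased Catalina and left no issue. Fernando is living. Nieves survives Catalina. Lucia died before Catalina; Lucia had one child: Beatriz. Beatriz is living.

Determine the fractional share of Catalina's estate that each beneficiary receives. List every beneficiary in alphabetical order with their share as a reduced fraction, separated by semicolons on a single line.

Ursula, as surviving spouse, takes 2/3.
The remaining 1/3 passes to Catalina's descendants per stirpes.
Valentina left no surviving issue, so that branch lapses and is disregarded.
The 1/3 is divided into 3 equal shares of 1/9 among Fernando, Nieves, Lucia.
Fernando is living and takes 1/9.
Nieves is living and takes 1/9.
Lucia predeceased; the 1/9 allotted to Lucia's branch passes to Lucia's issue by representation.
Beatriz is the sole taker at this level and receives the full 1/9.

Beatriz 1/9; Fernando 1/9; Nieves 1/9; Ursula 2/3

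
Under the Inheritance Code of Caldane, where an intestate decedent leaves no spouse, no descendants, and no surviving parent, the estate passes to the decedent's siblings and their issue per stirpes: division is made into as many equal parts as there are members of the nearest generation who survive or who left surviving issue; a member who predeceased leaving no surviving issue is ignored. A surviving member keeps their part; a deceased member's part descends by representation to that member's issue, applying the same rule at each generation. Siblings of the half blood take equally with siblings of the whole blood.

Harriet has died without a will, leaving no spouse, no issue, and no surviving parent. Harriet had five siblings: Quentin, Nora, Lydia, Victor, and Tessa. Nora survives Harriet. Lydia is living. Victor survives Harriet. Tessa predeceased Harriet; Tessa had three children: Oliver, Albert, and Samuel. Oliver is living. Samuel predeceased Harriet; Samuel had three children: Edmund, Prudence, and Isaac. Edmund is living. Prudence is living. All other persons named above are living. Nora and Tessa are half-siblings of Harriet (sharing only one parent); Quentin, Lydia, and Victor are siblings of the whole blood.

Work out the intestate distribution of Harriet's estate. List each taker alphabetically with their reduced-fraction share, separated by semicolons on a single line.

No spouse, descendants, or parent survives, so the estate passes to Harriet's siblings per stirpes.
Half-blood and whole-blood siblings take equally under the stated rule.
The estate is divided into 5 equal shares of 1/5 among Quentin, Nora, Lydia, Victor, Tessa.
Quentin is living and takes 1/5.
Nora is living and takes 1/5.
Lydia is living and takes 1/5.
Victor is living and takes 1/5.
Tessa predeceased; the 1/5 allotted to Tessa's branch passes to Tessa's issue by representation.
The 1/5 is divided into 3 equal shares of 1/15 among Oliver, Albert, Samuel.
Oliver is living and takes 1/15.
Albert is living and takes 1/15.
Samuel predeceased; the 1/15 allotted to Samuel's branch passes to Samuel's issue by representation.
The 1/15 is divided into 3 equal shares of 1/45 among Edmund, Prudence, Isaac.
Edmund is living and takes 1/45.
Prudence is living and takes 1/45.
Isaac is living and takes 1/45.

Albert 1/15; Edmund 1/45; Isaac 1/45; Lydia 1/5; Nora 1/5; Oliver 1/15; Prudence 1/45; Quentin 1/5; Victor 1/5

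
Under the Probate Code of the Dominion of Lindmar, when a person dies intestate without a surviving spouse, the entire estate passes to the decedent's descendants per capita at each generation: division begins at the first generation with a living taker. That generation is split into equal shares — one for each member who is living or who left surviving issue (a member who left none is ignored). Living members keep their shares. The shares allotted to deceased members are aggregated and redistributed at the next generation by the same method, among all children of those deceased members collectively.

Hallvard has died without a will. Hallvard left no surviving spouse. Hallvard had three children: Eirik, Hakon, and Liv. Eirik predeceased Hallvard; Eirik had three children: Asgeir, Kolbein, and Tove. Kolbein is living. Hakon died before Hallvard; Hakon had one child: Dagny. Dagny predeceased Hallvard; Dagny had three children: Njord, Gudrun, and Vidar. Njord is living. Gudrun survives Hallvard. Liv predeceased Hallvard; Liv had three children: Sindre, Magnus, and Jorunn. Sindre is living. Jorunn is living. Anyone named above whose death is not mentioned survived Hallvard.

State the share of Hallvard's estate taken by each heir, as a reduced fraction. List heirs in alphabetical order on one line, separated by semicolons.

Asgeir 1/7; Gudrun 1/21; Jorunn 1/7; Kolbein 1/7; Magnus 1/7; Njord 1/21; Sindre 1/7; Tove 1/7; Vidar 1/21

There is no surviving spouse, so the entire estate passes to Hallvard's descendants per capita at each generation.
No one at generation 1 (Eirik, Hakon, Liv) is living; moving to the next generation.
At generation 2 (Asgeir, Kolbein, Tove, Dagny, Sindre, Magnus, Jorunn) there are 7 shares of (1)/7 = 1/7 each.
Living: Asgeir, Kolbein, Tove, Sindre, Magnus, and Jorunn — each takes 1/7.
Deceased: Dagny. That 1/7 share is carried to generation 3.
At generation 3 (Njord, Gudrun, Vidar) there are 3 shares of (1/7)/3 = 1/21 each.
Living: Njord, Gudrun, and Vidar — each takes 1/21.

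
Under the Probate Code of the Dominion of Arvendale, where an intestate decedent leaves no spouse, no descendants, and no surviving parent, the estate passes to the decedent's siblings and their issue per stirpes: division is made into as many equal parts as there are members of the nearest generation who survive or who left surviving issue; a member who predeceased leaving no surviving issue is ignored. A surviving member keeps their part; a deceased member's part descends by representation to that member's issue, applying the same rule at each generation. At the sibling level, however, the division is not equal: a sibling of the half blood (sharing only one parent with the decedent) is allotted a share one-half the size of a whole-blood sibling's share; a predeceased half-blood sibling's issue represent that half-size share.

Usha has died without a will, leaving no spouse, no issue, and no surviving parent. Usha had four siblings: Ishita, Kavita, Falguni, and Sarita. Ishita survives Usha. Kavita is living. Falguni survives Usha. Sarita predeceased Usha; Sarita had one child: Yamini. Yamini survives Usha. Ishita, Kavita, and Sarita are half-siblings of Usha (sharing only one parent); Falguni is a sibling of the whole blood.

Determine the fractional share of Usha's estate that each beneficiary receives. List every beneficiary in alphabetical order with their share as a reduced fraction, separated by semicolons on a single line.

No spouse, descendants, or parent survives, so the estate passes to Usha's siblings per stirpes.
Half-blood siblings count for one-half the weight of whole-blood siblings at the initial division.
Dividing 1 in proportion to weights (total weight 5/2): Ishita (weight 1/2) → 1/5; Kavita (weight 1/2) → 1/5; Falguni (weight 1) → 2/5; Sarita (weight 1/2) → 1/5.
Ishita is living and takes 1/5.
Kavita is living and takes 1/5.
Falguni is living and takes 2/5.
Sarita predeceased; the 1/5 allotted to Sarita's branch passes to Sarita's issue by representation.
Yamini is the sole taker at this level and receives the full 1/5.

Falguni 2/5; Ishita 1/5; Kavita 1/5; Yamini 1/5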